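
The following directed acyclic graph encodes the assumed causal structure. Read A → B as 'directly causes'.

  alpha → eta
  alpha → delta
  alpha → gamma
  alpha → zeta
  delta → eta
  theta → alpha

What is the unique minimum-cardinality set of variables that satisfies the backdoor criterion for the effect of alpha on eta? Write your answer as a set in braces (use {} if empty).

{}

Variables eligible for adjustment (non-descendants of alpha, excluding alpha and eta): {theta}.
Backdoor paths from alpha to eta:
  (none)
With no backdoor paths the empty set already satisfies the criterion, and it is trivially minimal.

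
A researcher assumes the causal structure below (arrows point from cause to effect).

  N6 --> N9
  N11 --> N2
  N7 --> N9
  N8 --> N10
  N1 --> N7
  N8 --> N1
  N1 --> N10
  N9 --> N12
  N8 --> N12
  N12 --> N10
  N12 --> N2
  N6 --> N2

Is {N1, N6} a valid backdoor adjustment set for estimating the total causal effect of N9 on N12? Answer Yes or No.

Yes

Backdoor paths from N9 to N12 (paths whose first edge points into N9):
  P1: N9 <- N7 <- N1 <- N8 -> N12
  P2: N9 <- N7 <- N1 <- N8 -> N10 <- N12
  P3: N9 <- N7 <- N1 -> N10 <- N8 -> N12
  P4: N9 <- N7 <- N1 -> N10 <- N12
  P5: N9 <- N6 -> N2 <- N12
Condition 1 (no descendant of N9 in the set): holds — descendants of N9 are {N10, N12, N2}; none are in {N1, N6}.
Condition 2 (every backdoor path blocked by {N1, N6}):
  P1: blocked at chain node N1 ∈ conditioning set.
  P2: blocked at chain node N1 ∈ conditioning set.
  P3: blocked at fork node N1 ∈ conditioning set.
  P4: blocked at fork node N1 ∈ conditioning set.
  P5: blocked at fork node N6 ∈ conditioning set.
{N1, N6} satisfies the backdoor criterion.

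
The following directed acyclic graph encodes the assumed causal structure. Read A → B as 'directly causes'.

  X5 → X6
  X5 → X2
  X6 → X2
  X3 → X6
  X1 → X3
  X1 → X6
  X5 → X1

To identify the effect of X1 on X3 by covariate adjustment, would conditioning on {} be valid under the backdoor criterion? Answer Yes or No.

Yes

Backdoor paths from X1 to X3 (paths whose first edge points into X1):
  P1: X1 <- X5 -> X6 <- X3
  P2: X1 <- X5 -> X2 <- X6 <- X3
Condition 1 (no descendant of X1 in the set): holds — descendants of X1 are {X2, X3, X6}; none are in {}.
Condition 2 (every backdoor path blocked by {}):
  P1: blocked at collider X6 (neither it nor any descendant is in the conditioning set).
  P2: blocked at collider X2 (neither it nor any descendant is in the conditioning set).
{} satisfies the backdoor criterion.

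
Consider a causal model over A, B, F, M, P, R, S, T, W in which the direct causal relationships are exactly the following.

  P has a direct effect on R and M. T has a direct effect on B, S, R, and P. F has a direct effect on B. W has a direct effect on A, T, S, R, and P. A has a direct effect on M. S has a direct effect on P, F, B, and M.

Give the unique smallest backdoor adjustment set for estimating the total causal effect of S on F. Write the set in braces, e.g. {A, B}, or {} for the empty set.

{}

Variables eligible for adjustment (non-descendants of S, excluding S and F): {A, T, W}.
Backdoor paths from S to F:
  P1: S <- W -> A -> M <- P <- T -> B <- F
  P2: S <- W -> A -> M <- P -> R <- T -> B <- F
  P3: S <- W -> T -> B <- F
  P4: S <- W -> P <- T -> B <- F
  P5: S <- W -> P -> R <- T -> B <- F
  P6: S <- W -> R <- T -> B <- F
  P7: S <- W -> R <- P <- T -> B <- F
  P8: S <- T -> B <- F
Each backdoor path contains an unconditioned collider, so every path is already blocked with the empty conditioning set:
  P1: blocked at collider M (neither it nor any descendant is in the conditioning set).
  P2: blocked at collider M (neither it nor any descendant is in the conditioning set).
  P3: blocked at collider B (neither it nor any descendant is in the conditioning set).
  P4: blocked at collider P (neither it nor any descendant is in the conditioning set).
  P5: blocked at collider R (neither it nor any descendant is in the conditioning set).
  P6: blocked at collider R (neither it nor any descendant is in the conditioning set).
  P7: blocked at collider R (neither it nor any descendant is in the conditioning set).
  P8: blocked at collider B (neither it nor any descendant is in the conditioning set).
The empty set is therefore the unique smallest valid set.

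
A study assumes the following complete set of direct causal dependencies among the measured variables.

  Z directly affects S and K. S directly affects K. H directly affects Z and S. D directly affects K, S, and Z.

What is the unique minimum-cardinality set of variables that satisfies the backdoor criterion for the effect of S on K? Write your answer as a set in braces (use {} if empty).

{D, Z}

Variables eligible for adjustment (non-descendants of S, excluding S and K): {D, H, Z}.
Backdoor paths from S to K:
  P1: S <- D -> Z -> K
  P2: S <- D -> K
  P3: S <- H -> Z <- D -> K
  P4: S <- H -> Z -> K
  P5: S <- Z <- D -> K
  P6: S <- Z -> K
The empty set is not sufficient: P1 (S <- D -> Z -> K) has no collider blocking it and no conditioned non-collider, so it is open.
Try {D, Z}:
  P1: blocked at fork node D ∈ conditioning set.
  P2: blocked at fork node D ∈ conditioning set.
  P3: blocked at fork node D ∈ conditioning set.
  P4: blocked at chain node Z ∈ conditioning set.
  P5: blocked at chain node Z ∈ conditioning set.
  P6: blocked at fork node Z ∈ conditioning set.
{D, Z} contains no descendant of S and blocks every backdoor path.
Every element of {D, Z} is needed (dropping D leaves P2 open; dropping Z leaves P4 open), so no proper subset is valid.
Among all size-2 subsets of the eligible variables, only {D, Z} blocks every backdoor path, so it is the unique smallest valid adjustment set.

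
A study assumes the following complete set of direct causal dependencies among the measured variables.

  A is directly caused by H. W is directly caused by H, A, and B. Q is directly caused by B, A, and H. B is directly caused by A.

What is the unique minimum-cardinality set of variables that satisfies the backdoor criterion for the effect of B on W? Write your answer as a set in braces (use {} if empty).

Variables eligible for adjustment (non-descendants of B, excluding B and W): {A, H}.
Backdoor paths from B to W:
  P1: B <- A <- H -> W
  P2: B <- A -> W
  P3: B <- A -> Q <- H -> W
The empty set is not sufficient: P1 (B <- A <- H -> W) has no collider blocking it and no conditioned non-collider, so it is open.
Try {A}:
  P1: blocked at chain node A ∈ conditioning set.
  P2: blocked at fork node A ∈ conditioning set.
  P3: blocked at fork node A ∈ conditioning set.
{A} contains no descendant of B and blocks every backdoor path.
No other singleton works — e.g. {H} leaves P2 open — so {A} is the unique smallest valid adjustment set.

{A}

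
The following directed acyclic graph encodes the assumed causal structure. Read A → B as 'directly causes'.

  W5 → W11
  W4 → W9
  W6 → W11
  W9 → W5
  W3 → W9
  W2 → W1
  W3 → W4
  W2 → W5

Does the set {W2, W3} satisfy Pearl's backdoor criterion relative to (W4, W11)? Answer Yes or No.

Yes

Backdoor paths from W4 to W11 (paths whose first edge points into W4):
  P1: W4 <- W3 -> W9 -> W5 -> W11
Condition 1 (no descendant of W4 in the set): holds — descendants of W4 are {W11, W5, W9}; none are in {W2, W3}.
Condition 2 (every backdoor path blocked by {W2, W3}):
  P1: blocked at fork node W3 ∈ conditioning set.
{W2, W3} satisfies the backdoor criterion.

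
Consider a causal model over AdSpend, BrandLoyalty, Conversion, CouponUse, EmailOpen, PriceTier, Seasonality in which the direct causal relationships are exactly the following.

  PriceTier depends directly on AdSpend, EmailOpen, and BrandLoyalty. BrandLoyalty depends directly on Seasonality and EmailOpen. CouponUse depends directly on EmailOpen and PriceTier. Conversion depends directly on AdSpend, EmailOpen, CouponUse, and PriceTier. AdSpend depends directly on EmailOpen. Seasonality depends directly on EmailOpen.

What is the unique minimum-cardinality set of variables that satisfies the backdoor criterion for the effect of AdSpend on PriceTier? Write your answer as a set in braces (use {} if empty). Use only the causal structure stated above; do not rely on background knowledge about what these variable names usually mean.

Variables eligible for adjustment (non-descendants of AdSpend, excluding AdSpend and PriceTier): {BrandLoyalty, EmailOpen, Seasonality}.
Backdoor paths from AdSpend to PriceTier:
  P1: AdSpend <- EmailOpen -> Seasonality -> BrandLoyalty -> PriceTier
  P2: AdSpend <- EmailOpen -> BrandLoyalty -> PriceTier
  P3: AdSpend <- EmailOpen -> PriceTier
  P4: AdSpend <- EmailOpen -> CouponUse <- PriceTier
  P5: AdSpend <- EmailOpen -> CouponUse -> Conversion <- PriceTier
  P6: AdSpend <- EmailOpen -> Conversion <- PriceTier
  P7: AdSpend <- EmailOpen -> Conversion <- CouponUse <- PriceTier
The empty set is not sufficient: P1 (AdSpend <- EmailOpen -> Seasonality -> BrandLoyalty -> PriceTier) has no collider blocking it and no conditioned non-collider, so it is open.
Try {EmailOpen}:
  P1: blocked at fork node EmailOpen ∈ conditioning set.
  P2: blocked at fork node EmailOpen ∈ conditioning set.
  P3: blocked at fork node EmailOpen ∈ conditioning set.
  P4: blocked at fork node EmailOpen ∈ conditioning set.
  P5: blocked at fork node EmailOpen ∈ conditioning set.
  P6: blocked at fork node EmailOpen ∈ conditioning set.
  P7: blocked at fork node EmailOpen ∈ conditioning set.
{EmailOpen} contains no descendant of AdSpend and blocks every backdoor path.
No other singleton works — e.g. {Seasonality} leaves P2 open — so {EmailOpen} is the unique smallest valid adjustment set.

{EmailOpen}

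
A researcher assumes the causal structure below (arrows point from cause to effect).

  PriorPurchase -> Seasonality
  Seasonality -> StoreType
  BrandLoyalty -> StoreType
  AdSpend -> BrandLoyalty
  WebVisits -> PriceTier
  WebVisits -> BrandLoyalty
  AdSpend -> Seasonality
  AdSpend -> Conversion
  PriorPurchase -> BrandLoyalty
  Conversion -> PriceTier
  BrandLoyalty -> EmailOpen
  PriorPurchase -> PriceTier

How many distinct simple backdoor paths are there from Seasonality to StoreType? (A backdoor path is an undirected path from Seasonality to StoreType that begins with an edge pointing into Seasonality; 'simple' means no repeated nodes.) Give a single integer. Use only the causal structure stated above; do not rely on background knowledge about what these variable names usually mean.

A backdoor path from Seasonality to StoreType is any simple undirected path whose first edge points into Seasonality (i.e. leaves Seasonality via a parent).
Parents of Seasonality: {AdSpend, PriorPurchase}.
Enumerating:
  P1: Seasonality <- PriorPurchase -> BrandLoyalty -> StoreType
  P2: Seasonality <- PriorPurchase -> PriceTier <- WebVisits -> BrandLoyalty -> StoreType
  P3: Seasonality <- PriorPurchase -> PriceTier <- Conversion <- AdSpend -> BrandLoyalty -> StoreType
  P4: Seasonality <- AdSpend -> Conversion -> PriceTier <- PriorPurchase -> BrandLoyalty -> StoreType
  P5: Seasonality <- AdSpend -> Conversion -> PriceTier <- WebVisits -> BrandLoyalty -> StoreType
  P6: Seasonality <- AdSpend -> BrandLoyalty -> StoreType
That exhausts the simple backdoor paths. Count: 6.

6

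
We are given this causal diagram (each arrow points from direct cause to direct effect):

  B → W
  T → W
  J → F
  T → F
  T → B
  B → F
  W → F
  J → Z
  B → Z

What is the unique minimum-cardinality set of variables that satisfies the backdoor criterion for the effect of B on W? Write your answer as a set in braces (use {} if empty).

Variables eligible for adjustment (non-descendants of B, excluding B and W): {J, T}.
Backdoor paths from B to W:
  P1: B <- T -> W
  P2: B <- T -> F <- W
The empty set is not sufficient: P1 (B <- T -> W) has no collider blocking it and no conditioned non-collider, so it is open.
Try {T}:
  P1: blocked at fork node T ∈ conditioning set.
  P2: blocked at fork node T ∈ conditioning set.
{T} contains no descendant of B and blocks every backdoor path.
No other singleton works — e.g. {J} leaves P1 open — so {T} is the unique smallest valid adjustment set.

{T}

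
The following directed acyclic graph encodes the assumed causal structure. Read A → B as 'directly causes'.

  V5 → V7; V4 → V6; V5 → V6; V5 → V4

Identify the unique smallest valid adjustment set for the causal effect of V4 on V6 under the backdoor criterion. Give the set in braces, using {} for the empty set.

{V5}

Variables eligible for adjustment (non-descendants of V4, excluding V4 and V6): {V5, V7}.
Backdoor paths from V4 to V6:
  P1: V4 <- V5 -> V6
The empty set is not sufficient: P1 (V4 <- V5 -> V6) has no collider blocking it and no conditioned non-collider, so it is open.
Try {V5}:
  P1: blocked at fork node V5 ∈ conditioning set.
{V5} contains no descendant of V4 and blocks every backdoor path.
No other singleton works — e.g. {V7} leaves P1 open — so {V5} is the unique smallest valid adjustment set.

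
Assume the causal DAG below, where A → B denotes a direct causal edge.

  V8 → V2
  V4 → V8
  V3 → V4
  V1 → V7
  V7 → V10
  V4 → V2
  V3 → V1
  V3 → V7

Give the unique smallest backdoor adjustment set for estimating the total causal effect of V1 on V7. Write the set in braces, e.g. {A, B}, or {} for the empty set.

{V3}

Variables eligible for adjustment (non-descendants of V1, excluding V1 and V7): {V2, V3, V4, V8}.
Backdoor paths from V1 to V7:
  P1: V1 <- V3 -> V7
The empty set is not sufficient: P1 (V1 <- V3 -> V7) has no collider blocking it and no conditioned non-collider, so it is open.
Try {V3}:
  P1: blocked at fork node V3 ∈ conditioning set.
{V3} contains no descendant of V1 and blocks every backdoor path.
No other singleton works — e.g. {V4} leaves P1 open — so {V3} is the unique smallest valid adjustment set.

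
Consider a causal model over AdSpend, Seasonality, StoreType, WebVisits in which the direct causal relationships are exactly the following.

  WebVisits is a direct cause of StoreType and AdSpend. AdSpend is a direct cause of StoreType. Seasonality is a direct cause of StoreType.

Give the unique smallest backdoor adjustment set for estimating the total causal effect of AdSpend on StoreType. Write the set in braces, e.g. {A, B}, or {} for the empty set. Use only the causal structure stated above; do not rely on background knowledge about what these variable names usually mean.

Variables eligible for adjustment (non-descendants of AdSpend, excluding AdSpend and StoreType): {Seasonality, WebVisits}.
Backdoor paths from AdSpend to StoreType:
  P1: AdSpend <- WebVisits -> StoreType
The empty set is not sufficient: P1 (AdSpend <- WebVisits -> StoreType) has no collider blocking it and no conditioned non-collider, so it is open.
Try {WebVisits}:
  P1: blocked at fork node WebVisits ∈ conditioning set.
{WebVisits} contains no descendant of AdSpend and blocks every backdoor path.
No other singleton works — e.g. {Seasonality} leaves P1 open — so {WebVisits} is the unique smallest valid adjustment set.

{WebVisits}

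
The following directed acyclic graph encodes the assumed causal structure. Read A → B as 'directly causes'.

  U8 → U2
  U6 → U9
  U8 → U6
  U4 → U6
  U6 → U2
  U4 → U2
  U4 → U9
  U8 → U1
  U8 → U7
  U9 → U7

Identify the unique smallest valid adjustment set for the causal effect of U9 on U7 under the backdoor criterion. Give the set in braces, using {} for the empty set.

Variables eligible for adjustment (non-descendants of U9, excluding U9 and U7): {U1, U2, U4, U6, U8}.
Backdoor paths from U9 to U7:
  P1: U9 <- U4 -> U6 <- U8 -> U7
  P2: U9 <- U4 -> U6 -> U2 <- U8 -> U7
  P3: U9 <- U4 -> U2 <- U8 -> U7
  P4: U9 <- U4 -> U2 <- U6 <- U8 -> U7
  P5: U9 <- U6 <- U4 -> U2 <- U8 -> U7
  P6: U9 <- U6 <- U8 -> U7
  P7: U9 <- U6 -> U2 <- U8 -> U7
The empty set is not sufficient: P6 (U9 <- U6 <- U8 -> U7) has no collider blocking it and no conditioned non-collider, so it is open.
Try {U8}:
  P1: blocked at collider U6 (neither it nor any descendant is in the conditioning set).
  P2: blocked at collider U2 (neither it nor any descendant is in the conditioning set).
  P3: blocked at collider U2 (neither it nor any descendant is in the conditioning set).
  P4: blocked at collider U2 (neither it nor any descendant is in the conditioning set).
  P5: blocked at collider U2 (neither it nor any descendant is in the conditioning set).
  P6: blocked at fork node U8 ∈ conditioning set.
  P7: blocked at collider U2 (neither it nor any descendant is in the conditioning set).
{U8} contains no descendant of U9 and blocks every backdoor path.
No other singleton works — e.g. {U4} leaves P6 open — so {U8} is the unique smallest valid adjustment set.

{U8}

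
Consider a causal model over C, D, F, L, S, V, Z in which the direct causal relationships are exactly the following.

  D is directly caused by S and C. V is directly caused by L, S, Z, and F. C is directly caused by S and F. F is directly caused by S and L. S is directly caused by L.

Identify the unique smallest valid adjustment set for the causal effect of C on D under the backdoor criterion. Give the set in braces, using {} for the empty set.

Variables eligible for adjustment (non-descendants of C, excluding C and D): {F, L, S, V, Z}.
Backdoor paths from C to D:
  P1: C <- S -> D
  P2: C <- F <- L -> S -> D
  P3: C <- F <- L -> V <- S -> D
  P4: C <- F <- S -> D
  P5: C <- F -> V <- L -> S -> D
  P6: C <- F -> V <- S -> D
The empty set is not sufficient: P1 (C <- S -> D) has no collider blocking it and no conditioned non-collider, so it is open.
Try {S}:
  P1: blocked at fork node S ∈ conditioning set.
  P2: blocked at chain node S ∈ conditioning set.
  P3: blocked at collider V (neither it nor any descendant is in the conditioning set).
  P4: blocked at fork node S ∈ conditioning set.
  P5: blocked at collider V (neither it nor any descendant is in the conditioning set).
  P6: blocked at collider V (neither it nor any descendant is in the conditioning set).
{S} contains no descendant of C and blocks every backdoor path.
No other singleton works — e.g. {L} leaves P1 open — so {S} is the unique smallest valid adjustment set.

{S}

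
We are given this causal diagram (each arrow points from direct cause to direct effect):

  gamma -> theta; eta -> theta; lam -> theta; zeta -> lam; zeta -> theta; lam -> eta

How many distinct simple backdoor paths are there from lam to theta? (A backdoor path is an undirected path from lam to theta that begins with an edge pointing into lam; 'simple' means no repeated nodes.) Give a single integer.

1

A backdoor path from lam to theta is any simple undirected path whose first edge points into lam (i.e. leaves lam via a parent).
Parents of lam: {zeta}.
Enumerating:
  P1: lam <- zeta -> theta
That exhausts the simple backdoor paths. Count: 1.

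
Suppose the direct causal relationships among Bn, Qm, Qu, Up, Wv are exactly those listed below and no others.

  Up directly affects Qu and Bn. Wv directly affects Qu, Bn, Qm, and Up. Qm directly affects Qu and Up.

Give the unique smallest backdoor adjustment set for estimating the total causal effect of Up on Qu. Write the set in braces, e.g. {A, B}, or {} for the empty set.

Variables eligible for adjustment (non-descendants of Up, excluding Up and Qu): {Qm, Wv}.
Backdoor paths from Up to Qu:
  P1: Up <- Wv -> Qm -> Qu
  P2: Up <- Wv -> Qu
  P3: Up <- Qm <- Wv -> Qu
  P4: Up <- Qm -> Qu
The empty set is not sufficient: P1 (Up <- Wv -> Qm -> Qu) has no collider blocking it and no conditioned non-collider, so it is open.
Try {Qm, Wv}:
  P1: blocked at fork node Wv ∈ conditioning set.
  P2: blocked at fork node Wv ∈ conditioning set.
  P3: blocked at chain node Qm ∈ conditioning set.
  P4: blocked at fork node Qm ∈ conditioning set.
{Qm, Wv} contains no descendant of Up and blocks every backdoor path.
Every element of {Qm, Wv} is needed (dropping Qm leaves P4 open; dropping Wv leaves P2 open), so no proper subset is valid.
Among all size-2 subsets of the eligible variables, only {Qm, Wv} blocks every backdoor path, so it is the unique smallest valid adjustment set.

{Qm, Wv}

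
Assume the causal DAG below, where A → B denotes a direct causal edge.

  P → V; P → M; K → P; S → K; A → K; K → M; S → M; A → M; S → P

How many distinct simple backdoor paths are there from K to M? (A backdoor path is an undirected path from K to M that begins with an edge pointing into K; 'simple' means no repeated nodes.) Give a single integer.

A backdoor path from K to M is any simple undirected path whose first edge points into K (i.e. leaves K via a parent).
Parents of K: {A, S}.
Enumerating:
  P1: K <- S -> P -> M
  P2: K <- S -> M
  P3: K <- A -> M
That exhausts the simple backdoor paths. Count: 3.

3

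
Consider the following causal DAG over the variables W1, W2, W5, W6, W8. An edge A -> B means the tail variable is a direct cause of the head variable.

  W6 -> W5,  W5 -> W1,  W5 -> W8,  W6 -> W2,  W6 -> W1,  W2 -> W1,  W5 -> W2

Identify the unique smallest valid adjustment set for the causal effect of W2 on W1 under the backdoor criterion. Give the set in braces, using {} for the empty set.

Variables eligible for adjustment (non-descendants of W2, excluding W2 and W1): {W5, W6, W8}.
Backdoor paths from W2 to W1:
  P1: W2 <- W6 -> W5 -> W1
  P2: W2 <- W6 -> W1
  P3: W2 <- W5 <- W6 -> W1
  P4: W2 <- W5 -> W1
The empty set is not sufficient: P1 (W2 <- W6 -> W5 -> W1) has no collider blocking it and no conditioned non-collider, so it is open.
Try {W5, W6}:
  P1: blocked at fork node W6 ∈ conditioning set.
  P2: blocked at fork node W6 ∈ conditioning set.
  P3: blocked at chain node W5 ∈ conditioning set.
  P4: blocked at fork node W5 ∈ conditioning set.
{W5, W6} contains no descendant of W2 and blocks every backdoor path.
Every element of {W5, W6} is needed (dropping W5 leaves P4 open; dropping W6 leaves P2 open), so no proper subset is valid.
Among all size-2 subsets of the eligible variables, only {W5, W6} blocks every backdoor path, so it is the unique smallest valid adjustment set.

{W5, W6}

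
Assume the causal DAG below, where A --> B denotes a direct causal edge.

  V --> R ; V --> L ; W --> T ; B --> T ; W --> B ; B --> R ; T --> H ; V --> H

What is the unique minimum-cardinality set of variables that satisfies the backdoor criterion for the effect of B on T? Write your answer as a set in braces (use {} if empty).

{W}

Variables eligible for adjustment (non-descendants of B, excluding B and T): {L, V, W}.
Backdoor paths from B to T:
  P1: B <- W -> T
The empty set is not sufficient: P1 (B <- W -> T) has no collider blocking it and no conditioned non-collider, so it is open.
Try {W}:
  P1: blocked at fork node W ∈ conditioning set.
{W} contains no descendant of B and blocks every backdoor path.
No other singleton works — e.g. {V} leaves P1 open — so {W} is the unique smallest valid adjustment set.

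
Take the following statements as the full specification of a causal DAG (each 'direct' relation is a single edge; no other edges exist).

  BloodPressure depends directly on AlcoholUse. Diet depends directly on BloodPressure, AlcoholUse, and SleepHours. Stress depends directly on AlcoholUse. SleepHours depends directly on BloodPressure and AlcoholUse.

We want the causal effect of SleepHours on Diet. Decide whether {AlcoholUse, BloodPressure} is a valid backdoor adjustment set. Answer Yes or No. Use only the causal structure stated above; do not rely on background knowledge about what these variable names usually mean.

Backdoor paths from SleepHours to Diet (paths whose first edge points into SleepHours):
  P1: SleepHours <- AlcoholUse -> BloodPressure -> Diet
  P2: SleepHours <- AlcoholUse -> Diet
  P3: SleepHours <- BloodPressure <- AlcoholUse -> Diet
  P4: SleepHours <- BloodPressure -> Diet
Condition 1 (no descendant of SleepHours in the set): holds — descendants of SleepHours are {Diet}; none are in {AlcoholUse, BloodPressure}.
Condition 2 (every backdoor path blocked by {AlcoholUse, BloodPressure}):
  P1: blocked at fork node AlcoholUse ∈ conditioning set.
  P2: blocked at fork node AlcoholUse ∈ conditioning set.
  P3: blocked at chain node BloodPressure ∈ conditioning set.
  P4: blocked at fork node BloodPressure ∈ conditioning set.
{AlcoholUse, BloodPressure} satisfies the backdoor criterion.

Yes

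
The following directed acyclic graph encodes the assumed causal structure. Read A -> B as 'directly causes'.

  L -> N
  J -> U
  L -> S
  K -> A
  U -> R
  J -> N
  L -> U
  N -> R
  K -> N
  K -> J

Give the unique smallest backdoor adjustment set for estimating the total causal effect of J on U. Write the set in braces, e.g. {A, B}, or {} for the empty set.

Variables eligible for adjustment (non-descendants of J, excluding J and U): {A, K, L, S}.
Backdoor paths from J to U:
  P1: J <- K -> N <- L -> U
  P2: J <- K -> N -> R <- U
Each backdoor path contains an unconditioned collider, so every path is already blocked with the empty conditioning set:
  P1: blocked at collider N (neither it nor any descendant is in the conditioning set).
  P2: blocked at collider R (neither it nor any descendant is in the conditioning set).
The empty set is therefore the unique smallest valid set.

{}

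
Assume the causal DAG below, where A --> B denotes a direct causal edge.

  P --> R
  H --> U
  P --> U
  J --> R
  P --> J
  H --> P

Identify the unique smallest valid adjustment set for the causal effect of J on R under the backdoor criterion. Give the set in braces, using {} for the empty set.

{P}

Variables eligible for adjustment (non-descendants of J, excluding J and R): {H, P, U}.
Backdoor paths from J to R:
  P1: J <- P -> R
The empty set is not sufficient: P1 (J <- P -> R) has no collider blocking it and no conditioned non-collider, so it is open.
Try {P}:
  P1: blocked at fork node P ∈ conditioning set.
{P} contains no descendant of J and blocks every backdoor path.
No other singleton works — e.g. {H} leaves P1 open — so {P} is the unique smallest valid adjustment set.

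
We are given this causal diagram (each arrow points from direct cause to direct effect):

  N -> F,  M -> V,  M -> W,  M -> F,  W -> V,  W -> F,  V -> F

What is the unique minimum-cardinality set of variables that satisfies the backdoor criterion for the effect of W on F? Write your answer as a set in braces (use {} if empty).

{M}

Variables eligible for adjustment (non-descendants of W, excluding W and F): {M, N}.
Backdoor paths from W to F:
  P1: W <- M -> V -> F
  P2: W <- M -> F
The empty set is not sufficient: P1 (W <- M -> V -> F) has no collider blocking it and no conditioned non-collider, so it is open.
Try {M}:
  P1: blocked at fork node M ∈ conditioning set.
  P2: blocked at fork node M ∈ conditioning set.
{M} contains no descendant of W and blocks every backdoor path.
No other singleton works — e.g. {N} leaves P1 open — so {M} is the unique smallest valid adjustment set.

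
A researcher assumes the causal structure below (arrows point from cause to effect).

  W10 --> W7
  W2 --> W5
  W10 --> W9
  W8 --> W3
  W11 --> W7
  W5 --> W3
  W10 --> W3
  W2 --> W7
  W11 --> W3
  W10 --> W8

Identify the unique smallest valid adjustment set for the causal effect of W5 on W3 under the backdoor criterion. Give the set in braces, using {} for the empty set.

Variables eligible for adjustment (non-descendants of W5, excluding W5 and W3): {W10, W11, W2, W7, W8, W9}.
Backdoor paths from W5 to W3:
  P1: W5 <- W2 -> W7 <- W10 -> W8 -> W3
  P2: W5 <- W2 -> W7 <- W10 -> W3
  P3: W5 <- W2 -> W7 <- W11 -> W3
Each backdoor path contains an unconditioned collider, so every path is already blocked with the empty conditioning set:
  P1: blocked at collider W7 (neither it nor any descendant is in the conditioning set).
  P2: blocked at collider W7 (neither it nor any descendant is in the conditioning set).
  P3: blocked at collider W7 (neither it nor any descendant is in the conditioning set).
The empty set is therefore the unique smallest valid set.

{}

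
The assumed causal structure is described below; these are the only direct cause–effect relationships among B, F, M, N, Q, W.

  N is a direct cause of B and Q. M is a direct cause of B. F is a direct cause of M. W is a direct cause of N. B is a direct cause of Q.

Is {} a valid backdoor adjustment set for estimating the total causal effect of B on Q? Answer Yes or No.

No

Backdoor paths from B to Q (paths whose first edge points into B):
  P1: B <- N -> Q
Condition 1 (no descendant of B in the set): holds — descendants of B are {Q}; none are in {}.
Condition 2 (every backdoor path blocked by {}):
  P1: open — no interior node is in the conditioning set.
{} does not satisfy the backdoor criterion.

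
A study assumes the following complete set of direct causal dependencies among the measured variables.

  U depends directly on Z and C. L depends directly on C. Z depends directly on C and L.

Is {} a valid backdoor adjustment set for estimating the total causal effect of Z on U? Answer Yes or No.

Backdoor paths from Z to U (paths whose first edge points into Z):
  P1: Z <- C -> U
  P2: Z <- L <- C -> U
Condition 1 (no descendant of Z in the set): holds — descendants of Z are {U}; none are in {}.
Condition 2 (every backdoor path blocked by {}):
  P1: open — no interior node is in the conditioning set.
  P2: open — no interior node is in the conditioning set.
{} does not satisfy the backdoor criterion.

No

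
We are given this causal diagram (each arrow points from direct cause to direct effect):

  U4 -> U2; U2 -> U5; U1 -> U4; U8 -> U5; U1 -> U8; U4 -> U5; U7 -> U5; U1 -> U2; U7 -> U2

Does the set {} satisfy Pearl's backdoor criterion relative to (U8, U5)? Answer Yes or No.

Backdoor paths from U8 to U5 (paths whose first edge points into U8):
  P1: U8 <- U1 -> U4 -> U2 <- U7 -> U5
  P2: U8 <- U1 -> U4 -> U2 -> U5
  P3: U8 <- U1 -> U4 -> U5
  P4: U8 <- U1 -> U2 <- U7 -> U5
  P5: U8 <- U1 -> U2 <- U4 -> U5
  P6: U8 <- U1 -> U2 -> U5
Condition 1 (no descendant of U8 in the set): holds — descendants of U8 are {U5}; none are in {}.
Condition 2 (every backdoor path blocked by {}):
  P1: blocked at collider U2 (neither it nor any descendant is in the conditioning set).
  P2: open — no interior node is in the conditioning set.
  P3: open — no interior node is in the conditioning set.
  P4: blocked at collider U2 (neither it nor any descendant is in the conditioning set).
  P5: blocked at collider U2 (neither it nor any descendant is in the conditioning set).
  P6: open — no interior node is in the conditioning set.
{} does not satisfy the backdoor criterion.

No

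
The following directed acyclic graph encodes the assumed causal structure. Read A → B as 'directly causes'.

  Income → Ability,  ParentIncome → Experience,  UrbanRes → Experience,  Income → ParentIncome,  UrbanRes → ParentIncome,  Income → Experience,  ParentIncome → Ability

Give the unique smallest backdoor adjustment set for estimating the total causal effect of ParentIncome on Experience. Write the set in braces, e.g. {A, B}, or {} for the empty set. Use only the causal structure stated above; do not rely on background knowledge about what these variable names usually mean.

{Income, UrbanRes}

Variables eligible for adjustment (non-descendants of ParentIncome, excluding ParentIncome and Experience): {Income, UrbanRes}.
Backdoor paths from ParentIncome to Experience:
  P1: ParentIncome <- Income -> Experience
  P2: ParentIncome <- UrbanRes -> Experience
The empty set is not sufficient: P1 (ParentIncome <- Income -> Experience) has no collider blocking it and no conditioned non-collider, so it is open.
Try {Income, UrbanRes}:
  P1: blocked at fork node Income ∈ conditioning set.
  P2: blocked at fork node UrbanRes ∈ conditioning set.
{Income, UrbanRes} contains no descendant of ParentIncome and blocks every backdoor path.
Every element of {Income, UrbanRes} is needed (dropping Income leaves P1 open; dropping UrbanRes leaves P2 open), so no proper subset is valid.
Among all size-2 subsets of the eligible variables, only {Income, UrbanRes} blocks every backdoor path, so it is the unique smallest valid adjustment set.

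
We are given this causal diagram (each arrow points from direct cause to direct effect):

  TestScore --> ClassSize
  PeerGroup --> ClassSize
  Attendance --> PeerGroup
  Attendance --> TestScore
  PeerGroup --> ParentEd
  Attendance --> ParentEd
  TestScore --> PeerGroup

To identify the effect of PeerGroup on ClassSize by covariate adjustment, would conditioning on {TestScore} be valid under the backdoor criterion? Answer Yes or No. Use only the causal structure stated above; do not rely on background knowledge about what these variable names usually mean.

Yes

Backdoor paths from PeerGroup to ClassSize (paths whose first edge points into PeerGroup):
  P1: PeerGroup <- Attendance -> TestScore -> ClassSize
  P2: PeerGroup <- TestScore -> ClassSize
Condition 1 (no descendant of PeerGroup in the set): holds — descendants of PeerGroup are {ClassSize, ParentEd}; none are in {TestScore}.
Condition 2 (every backdoor path blocked by {TestScore}):
  P1: blocked at chain node TestScore ∈ conditioning set.
  P2: blocked at fork node TestScore ∈ conditioning set.
{TestScore} satisfies the backdoor criterion.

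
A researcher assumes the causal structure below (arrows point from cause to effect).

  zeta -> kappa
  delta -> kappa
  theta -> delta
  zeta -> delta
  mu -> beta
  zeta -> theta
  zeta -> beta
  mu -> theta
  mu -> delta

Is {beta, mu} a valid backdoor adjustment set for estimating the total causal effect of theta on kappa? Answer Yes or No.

Backdoor paths from theta to kappa (paths whose first edge points into theta):
  P1: theta <- zeta -> beta <- mu -> delta -> kappa
  P2: theta <- zeta -> delta -> kappa
  P3: theta <- zeta -> kappa
  P4: theta <- mu -> beta <- zeta -> delta -> kappa
  P5: theta <- mu -> beta <- zeta -> kappa
  P6: theta <- mu -> delta <- zeta -> kappa
  P7: theta <- mu -> delta -> kappa
Condition 1 (no descendant of theta in the set): holds — descendants of theta are {delta, kappa}; none are in {beta, mu}.
Condition 2 (every backdoor path blocked by {beta, mu}):
  P1: blocked at fork node mu ∈ conditioning set.
  P2: open — no interior node is in the conditioning set.
  P3: open — no interior node is in the conditioning set.
  P4: blocked at fork node mu ∈ conditioning set.
  P5: blocked at fork node mu ∈ conditioning set.
  P6: blocked at fork node mu ∈ conditioning set.
  P7: blocked at fork node mu ∈ conditioning set.
{beta, mu} does not satisfy the backdoor criterion.

No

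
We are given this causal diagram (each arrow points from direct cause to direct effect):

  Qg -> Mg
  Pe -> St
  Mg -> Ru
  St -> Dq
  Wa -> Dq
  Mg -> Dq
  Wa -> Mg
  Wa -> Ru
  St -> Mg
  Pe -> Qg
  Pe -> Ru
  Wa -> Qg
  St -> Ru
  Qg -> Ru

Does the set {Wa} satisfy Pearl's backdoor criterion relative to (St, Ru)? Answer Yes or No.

No

Backdoor paths from St to Ru (paths whose first edge points into St):
  P1: St <- Pe -> Qg <- Wa -> Mg -> Ru
  P2: St <- Pe -> Qg <- Wa -> Dq <- Mg -> Ru
  P3: St <- Pe -> Qg <- Wa -> Ru
  P4: St <- Pe -> Qg -> Mg <- Wa -> Ru
  P5: St <- Pe -> Qg -> Mg -> Dq <- Wa -> Ru
  P6: St <- Pe -> Qg -> Mg -> Ru
  P7: St <- Pe -> Qg -> Ru
  P8: St <- Pe -> Ru
Condition 1 (no descendant of St in the set): holds — descendants of St are {Dq, Mg, Ru}; none are in {Wa}.
Condition 2 (every backdoor path blocked by {Wa}):
  P1: blocked at collider Qg (neither it nor any descendant is in the conditioning set).
  P2: blocked at collider Qg (neither it nor any descendant is in the conditioning set).
  P3: blocked at collider Qg (neither it nor any descendant is in the conditioning set).
  P4: blocked at collider Mg (neither it nor any descendant is in the conditioning set).
  P5: blocked at collider Dq (neither it nor any descendant is in the conditioning set).
  P6: open — no interior node is in the conditioning set.
  P7: open — no interior node is in the conditioning set.
  P8: open — no interior node is in the conditioning set.
{Wa} does not satisfy the backdoor criterion.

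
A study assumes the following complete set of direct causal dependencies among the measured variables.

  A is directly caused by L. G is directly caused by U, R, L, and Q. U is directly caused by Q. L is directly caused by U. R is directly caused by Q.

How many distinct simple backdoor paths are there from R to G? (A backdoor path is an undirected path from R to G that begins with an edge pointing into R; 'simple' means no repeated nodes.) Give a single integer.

3

A backdoor path from R to G is any simple undirected path whose first edge points into R (i.e. leaves R via a parent).
Parents of R: {Q}.
Enumerating:
  P1: R <- Q -> U -> L -> G
  P2: R <- Q -> U -> G
  P3: R <- Q -> G
That exhausts the simple backdoor paths. Count: 3.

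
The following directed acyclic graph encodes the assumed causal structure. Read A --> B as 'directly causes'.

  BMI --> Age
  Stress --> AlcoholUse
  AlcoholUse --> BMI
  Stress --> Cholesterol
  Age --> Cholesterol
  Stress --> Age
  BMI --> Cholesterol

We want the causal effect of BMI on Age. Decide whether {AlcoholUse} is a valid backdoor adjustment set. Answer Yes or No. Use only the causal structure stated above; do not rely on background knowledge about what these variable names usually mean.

Backdoor paths from BMI to Age (paths whose first edge points into BMI):
  P1: BMI <- AlcoholUse <- Stress -> Age
  P2: BMI <- AlcoholUse <- Stress -> Cholesterol <- Age
Condition 1 (no descendant of BMI in the set): holds — descendants of BMI are {Age, Cholesterol}; none are in {AlcoholUse}.
Condition 2 (every backdoor path blocked by {AlcoholUse}):
  P1: blocked at chain node AlcoholUse ∈ conditioning set.
  P2: blocked at chain node AlcoholUse ∈ conditioning set.
{AlcoholUse} satisfies the backdoor criterion.

Yes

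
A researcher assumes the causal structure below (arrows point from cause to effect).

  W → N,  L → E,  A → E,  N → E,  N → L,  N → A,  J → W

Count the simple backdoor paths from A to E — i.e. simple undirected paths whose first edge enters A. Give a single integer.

A backdoor path from A to E is any simple undirected path whose first edge points into A (i.e. leaves A via a parent).
Parents of A: {N}.
Enumerating:
  P1: A <- N -> L -> E
  P2: A <- N -> E
That exhausts the simple backdoor paths. Count: 2.

2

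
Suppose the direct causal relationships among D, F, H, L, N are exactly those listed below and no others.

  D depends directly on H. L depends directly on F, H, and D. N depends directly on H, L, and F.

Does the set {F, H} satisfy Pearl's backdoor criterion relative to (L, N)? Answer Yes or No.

Backdoor paths from L to N (paths whose first edge points into L):
  P1: L <- F -> N
  P2: L <- H -> N
  P3: L <- D <- H -> N
Condition 1 (no descendant of L in the set): holds — descendants of L are {N}; none are in {F, H}.
Condition 2 (every backdoor path blocked by {F, H}):
  P1: blocked at fork node F ∈ conditioning set.
  P2: blocked at fork node H ∈ conditioning set.
  P3: blocked at fork node H ∈ conditioning set.
{F, H} satisfies the backdoor criterion.

Yes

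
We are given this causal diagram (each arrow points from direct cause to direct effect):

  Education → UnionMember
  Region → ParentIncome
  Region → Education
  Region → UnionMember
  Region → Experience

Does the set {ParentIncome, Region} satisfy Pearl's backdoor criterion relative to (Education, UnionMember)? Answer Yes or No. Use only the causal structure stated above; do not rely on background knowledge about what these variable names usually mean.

Yes

Backdoor paths from Education to UnionMember (paths whose first edge points into Education):
  P1: Education <- Region -> UnionMember
Condition 1 (no descendant of Education in the set): holds — descendants of Education are {UnionMember}; none are in {ParentIncome, Region}.
Condition 2 (every backdoor path blocked by {ParentIncome, Region}):
  P1: blocked at fork node Region ∈ conditioning set.
{ParentIncome, Region} satisfies the backdoor criterion.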